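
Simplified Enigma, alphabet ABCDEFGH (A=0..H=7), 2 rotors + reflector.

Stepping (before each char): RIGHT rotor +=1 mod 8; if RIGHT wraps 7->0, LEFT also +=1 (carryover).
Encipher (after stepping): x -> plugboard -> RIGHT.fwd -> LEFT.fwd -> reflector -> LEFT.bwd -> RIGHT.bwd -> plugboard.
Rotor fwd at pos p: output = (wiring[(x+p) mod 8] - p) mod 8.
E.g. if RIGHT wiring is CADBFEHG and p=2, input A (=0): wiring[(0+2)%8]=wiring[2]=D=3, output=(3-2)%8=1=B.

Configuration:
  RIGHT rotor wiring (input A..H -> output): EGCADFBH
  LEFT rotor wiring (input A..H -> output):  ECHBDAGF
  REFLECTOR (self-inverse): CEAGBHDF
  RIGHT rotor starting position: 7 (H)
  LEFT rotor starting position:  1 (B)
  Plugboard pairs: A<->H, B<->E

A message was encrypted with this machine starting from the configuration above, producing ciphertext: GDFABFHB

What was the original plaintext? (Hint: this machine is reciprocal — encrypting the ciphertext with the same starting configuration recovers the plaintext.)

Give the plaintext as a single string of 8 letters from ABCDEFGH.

Answer: DBDDEGGH

Derivation:
Char 1 ('G'): step: R->0, L->2 (L advanced); G->plug->G->R->B->L->H->refl->F->L'->A->R'->D->plug->D
Char 2 ('D'): step: R->1, L=2; D->plug->D->R->C->L->B->refl->E->L'->E->R'->E->plug->B
Char 3 ('F'): step: R->2, L=2; F->plug->F->R->F->L->D->refl->G->L'->D->R'->D->plug->D
Char 4 ('A'): step: R->3, L=2; A->plug->H->R->H->L->A->refl->C->L'->G->R'->D->plug->D
Char 5 ('B'): step: R->4, L=2; B->plug->E->R->A->L->F->refl->H->L'->B->R'->B->plug->E
Char 6 ('F'): step: R->5, L=2; F->plug->F->R->F->L->D->refl->G->L'->D->R'->G->plug->G
Char 7 ('H'): step: R->6, L=2; H->plug->A->R->D->L->G->refl->D->L'->F->R'->G->plug->G
Char 8 ('B'): step: R->7, L=2; B->plug->E->R->B->L->H->refl->F->L'->A->R'->A->plug->H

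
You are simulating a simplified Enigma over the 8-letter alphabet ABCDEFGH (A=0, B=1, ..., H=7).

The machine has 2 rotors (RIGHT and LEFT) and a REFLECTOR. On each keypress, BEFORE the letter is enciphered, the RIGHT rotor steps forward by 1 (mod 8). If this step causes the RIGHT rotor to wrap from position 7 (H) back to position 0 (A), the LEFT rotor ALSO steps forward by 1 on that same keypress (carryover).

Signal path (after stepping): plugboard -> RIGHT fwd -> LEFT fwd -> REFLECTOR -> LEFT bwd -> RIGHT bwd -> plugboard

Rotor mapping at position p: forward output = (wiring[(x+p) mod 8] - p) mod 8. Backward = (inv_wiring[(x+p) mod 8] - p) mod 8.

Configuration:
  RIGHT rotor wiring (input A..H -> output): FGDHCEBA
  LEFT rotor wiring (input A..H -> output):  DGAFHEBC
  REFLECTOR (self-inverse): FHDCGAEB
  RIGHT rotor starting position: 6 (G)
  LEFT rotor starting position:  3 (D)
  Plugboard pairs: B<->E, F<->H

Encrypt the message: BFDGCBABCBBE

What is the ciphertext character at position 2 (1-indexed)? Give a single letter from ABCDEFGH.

Char 1 ('B'): step: R->7, L=3; B->plug->E->R->A->L->C->refl->D->L'->G->R'->B->plug->E
Char 2 ('F'): step: R->0, L->4 (L advanced); F->plug->H->R->A->L->D->refl->C->L'->F->R'->A->plug->A

A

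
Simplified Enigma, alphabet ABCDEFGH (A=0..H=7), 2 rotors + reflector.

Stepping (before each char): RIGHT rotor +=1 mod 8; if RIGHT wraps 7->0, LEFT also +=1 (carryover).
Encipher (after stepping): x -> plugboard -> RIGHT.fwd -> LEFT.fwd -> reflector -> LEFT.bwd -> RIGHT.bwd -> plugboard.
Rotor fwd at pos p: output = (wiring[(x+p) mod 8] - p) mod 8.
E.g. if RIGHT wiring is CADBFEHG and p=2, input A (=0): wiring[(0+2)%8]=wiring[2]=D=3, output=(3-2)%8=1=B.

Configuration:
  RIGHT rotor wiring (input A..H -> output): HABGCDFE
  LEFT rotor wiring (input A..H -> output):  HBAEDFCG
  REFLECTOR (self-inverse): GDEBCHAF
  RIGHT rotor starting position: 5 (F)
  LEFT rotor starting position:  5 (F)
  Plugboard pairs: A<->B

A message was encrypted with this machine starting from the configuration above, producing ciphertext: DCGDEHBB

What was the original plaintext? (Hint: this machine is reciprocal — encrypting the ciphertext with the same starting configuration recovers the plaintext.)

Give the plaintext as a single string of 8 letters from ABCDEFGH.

Char 1 ('D'): step: R->6, L=5; D->plug->D->R->C->L->B->refl->D->L'->F->R'->H->plug->H
Char 2 ('C'): step: R->7, L=5; C->plug->C->R->B->L->F->refl->H->L'->G->R'->H->plug->H
Char 3 ('G'): step: R->0, L->6 (L advanced); G->plug->G->R->F->L->G->refl->A->L'->B->R'->C->plug->C
Char 4 ('D'): step: R->1, L=6; D->plug->D->R->B->L->A->refl->G->L'->F->R'->C->plug->C
Char 5 ('E'): step: R->2, L=6; E->plug->E->R->D->L->D->refl->B->L'->C->R'->F->plug->F
Char 6 ('H'): step: R->3, L=6; H->plug->H->R->G->L->F->refl->H->L'->H->R'->B->plug->A
Char 7 ('B'): step: R->4, L=6; B->plug->A->R->G->L->F->refl->H->L'->H->R'->B->plug->A
Char 8 ('B'): step: R->5, L=6; B->plug->A->R->G->L->F->refl->H->L'->H->R'->C->plug->C

Answer: HHCCFAAC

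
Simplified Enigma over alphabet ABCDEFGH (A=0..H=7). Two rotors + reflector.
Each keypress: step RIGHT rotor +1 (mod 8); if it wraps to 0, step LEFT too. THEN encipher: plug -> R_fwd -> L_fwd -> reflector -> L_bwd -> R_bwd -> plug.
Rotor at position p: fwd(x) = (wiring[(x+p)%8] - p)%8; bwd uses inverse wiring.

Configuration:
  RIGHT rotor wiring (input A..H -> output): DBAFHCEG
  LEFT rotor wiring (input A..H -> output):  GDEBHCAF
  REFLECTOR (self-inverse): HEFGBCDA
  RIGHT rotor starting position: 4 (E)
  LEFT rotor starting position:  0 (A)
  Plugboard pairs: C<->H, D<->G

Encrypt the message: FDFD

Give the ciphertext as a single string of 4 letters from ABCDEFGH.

Char 1 ('F'): step: R->5, L=0; F->plug->F->R->D->L->B->refl->E->L'->C->R'->H->plug->C
Char 2 ('D'): step: R->6, L=0; D->plug->G->R->B->L->D->refl->G->L'->A->R'->B->plug->B
Char 3 ('F'): step: R->7, L=0; F->plug->F->R->A->L->G->refl->D->L'->B->R'->D->plug->G
Char 4 ('D'): step: R->0, L->1 (L advanced); D->plug->G->R->E->L->B->refl->E->L'->G->R'->H->plug->C

Answer: CBGC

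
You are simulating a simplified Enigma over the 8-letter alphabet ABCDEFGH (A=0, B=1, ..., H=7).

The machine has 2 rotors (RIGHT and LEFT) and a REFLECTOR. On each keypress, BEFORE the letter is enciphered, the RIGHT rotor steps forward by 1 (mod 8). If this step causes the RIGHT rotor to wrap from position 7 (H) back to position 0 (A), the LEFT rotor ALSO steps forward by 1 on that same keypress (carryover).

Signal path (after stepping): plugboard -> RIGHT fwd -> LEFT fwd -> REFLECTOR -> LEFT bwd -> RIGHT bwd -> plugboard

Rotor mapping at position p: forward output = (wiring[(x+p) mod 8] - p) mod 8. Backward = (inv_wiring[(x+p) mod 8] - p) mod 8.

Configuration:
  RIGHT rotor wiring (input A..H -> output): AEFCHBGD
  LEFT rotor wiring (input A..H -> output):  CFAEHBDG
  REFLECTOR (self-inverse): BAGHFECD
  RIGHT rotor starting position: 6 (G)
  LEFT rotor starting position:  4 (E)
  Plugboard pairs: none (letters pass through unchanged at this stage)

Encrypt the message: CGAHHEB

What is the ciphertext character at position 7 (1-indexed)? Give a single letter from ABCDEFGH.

Char 1 ('C'): step: R->7, L=4; C->plug->C->R->F->L->B->refl->A->L'->H->R'->H->plug->H
Char 2 ('G'): step: R->0, L->5 (L advanced); G->plug->G->R->G->L->H->refl->D->L'->F->R'->C->plug->C
Char 3 ('A'): step: R->1, L=5; A->plug->A->R->D->L->F->refl->E->L'->A->R'->E->plug->E
Char 4 ('H'): step: R->2, L=5; H->plug->H->R->C->L->B->refl->A->L'->E->R'->E->plug->E
Char 5 ('H'): step: R->3, L=5; H->plug->H->R->C->L->B->refl->A->L'->E->R'->B->plug->B
Char 6 ('E'): step: R->4, L=5; E->plug->E->R->E->L->A->refl->B->L'->C->R'->C->plug->C
Char 7 ('B'): step: R->5, L=5; B->plug->B->R->B->L->G->refl->C->L'->H->R'->E->plug->E

E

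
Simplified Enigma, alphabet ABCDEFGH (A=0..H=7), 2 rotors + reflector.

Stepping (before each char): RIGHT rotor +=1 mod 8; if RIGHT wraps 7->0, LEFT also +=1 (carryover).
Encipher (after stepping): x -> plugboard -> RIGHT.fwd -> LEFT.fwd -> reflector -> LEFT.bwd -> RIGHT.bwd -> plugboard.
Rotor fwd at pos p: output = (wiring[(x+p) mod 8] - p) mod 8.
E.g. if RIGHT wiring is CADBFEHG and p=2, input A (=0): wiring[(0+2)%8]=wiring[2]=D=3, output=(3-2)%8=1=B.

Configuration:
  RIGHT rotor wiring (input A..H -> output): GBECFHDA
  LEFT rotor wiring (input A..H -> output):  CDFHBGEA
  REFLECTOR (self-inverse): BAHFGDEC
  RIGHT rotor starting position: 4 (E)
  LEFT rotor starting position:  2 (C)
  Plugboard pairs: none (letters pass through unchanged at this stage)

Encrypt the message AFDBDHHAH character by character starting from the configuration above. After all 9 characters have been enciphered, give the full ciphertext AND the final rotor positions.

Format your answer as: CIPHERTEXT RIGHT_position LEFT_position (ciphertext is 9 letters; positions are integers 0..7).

Char 1 ('A'): step: R->5, L=2; A->plug->A->R->C->L->H->refl->C->L'->E->R'->E->plug->E
Char 2 ('F'): step: R->6, L=2; F->plug->F->R->E->L->C->refl->H->L'->C->R'->B->plug->B
Char 3 ('D'): step: R->7, L=2; D->plug->D->R->F->L->G->refl->E->L'->D->R'->E->plug->E
Char 4 ('B'): step: R->0, L->3 (L advanced); B->plug->B->R->B->L->G->refl->E->L'->A->R'->H->plug->H
Char 5 ('D'): step: R->1, L=3; D->plug->D->R->E->L->F->refl->D->L'->C->R'->F->plug->F
Char 6 ('H'): step: R->2, L=3; H->plug->H->R->H->L->C->refl->H->L'->F->R'->D->plug->D
Char 7 ('H'): step: R->3, L=3; H->plug->H->R->B->L->G->refl->E->L'->A->R'->D->plug->D
Char 8 ('A'): step: R->4, L=3; A->plug->A->R->B->L->G->refl->E->L'->A->R'->G->plug->G
Char 9 ('H'): step: R->5, L=3; H->plug->H->R->A->L->E->refl->G->L'->B->R'->D->plug->D
Final: ciphertext=EBEHFDDGD, RIGHT=5, LEFT=3

Answer: EBEHFDDGD 5 3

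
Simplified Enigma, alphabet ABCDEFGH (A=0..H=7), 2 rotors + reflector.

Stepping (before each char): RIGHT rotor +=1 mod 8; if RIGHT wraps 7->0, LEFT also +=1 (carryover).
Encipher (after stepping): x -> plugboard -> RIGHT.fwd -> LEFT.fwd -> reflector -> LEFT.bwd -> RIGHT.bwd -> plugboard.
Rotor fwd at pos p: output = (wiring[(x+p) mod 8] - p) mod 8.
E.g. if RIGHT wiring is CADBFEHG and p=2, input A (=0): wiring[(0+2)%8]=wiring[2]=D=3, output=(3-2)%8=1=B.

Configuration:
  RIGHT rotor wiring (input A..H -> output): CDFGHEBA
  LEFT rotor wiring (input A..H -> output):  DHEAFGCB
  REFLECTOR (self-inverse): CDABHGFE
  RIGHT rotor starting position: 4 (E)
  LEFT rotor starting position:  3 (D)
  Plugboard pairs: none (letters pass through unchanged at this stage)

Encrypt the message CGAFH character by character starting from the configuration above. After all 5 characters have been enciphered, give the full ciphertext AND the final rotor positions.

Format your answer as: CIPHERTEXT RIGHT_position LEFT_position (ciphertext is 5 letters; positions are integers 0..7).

Answer: EDGED 1 4

Derivation:
Char 1 ('C'): step: R->5, L=3; C->plug->C->R->D->L->H->refl->E->L'->G->R'->E->plug->E
Char 2 ('G'): step: R->6, L=3; G->plug->G->R->B->L->C->refl->A->L'->F->R'->D->plug->D
Char 3 ('A'): step: R->7, L=3; A->plug->A->R->B->L->C->refl->A->L'->F->R'->G->plug->G
Char 4 ('F'): step: R->0, L->4 (L advanced); F->plug->F->R->E->L->H->refl->E->L'->H->R'->E->plug->E
Char 5 ('H'): step: R->1, L=4; H->plug->H->R->B->L->C->refl->A->L'->G->R'->D->plug->D
Final: ciphertext=EDGED, RIGHT=1, LEFT=4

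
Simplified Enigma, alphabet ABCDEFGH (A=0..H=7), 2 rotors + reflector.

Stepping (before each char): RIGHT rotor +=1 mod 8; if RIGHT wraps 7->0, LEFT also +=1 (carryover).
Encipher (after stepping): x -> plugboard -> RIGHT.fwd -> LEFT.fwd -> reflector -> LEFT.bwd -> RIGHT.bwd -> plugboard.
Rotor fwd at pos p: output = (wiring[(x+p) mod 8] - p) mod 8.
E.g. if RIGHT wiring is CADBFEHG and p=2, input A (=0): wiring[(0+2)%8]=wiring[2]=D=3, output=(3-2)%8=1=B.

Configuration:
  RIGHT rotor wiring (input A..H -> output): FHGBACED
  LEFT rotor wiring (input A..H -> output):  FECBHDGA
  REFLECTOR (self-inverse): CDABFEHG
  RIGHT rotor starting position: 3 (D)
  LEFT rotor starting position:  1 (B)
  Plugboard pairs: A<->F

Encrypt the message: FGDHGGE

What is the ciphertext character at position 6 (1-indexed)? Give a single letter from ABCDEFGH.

Char 1 ('F'): step: R->4, L=1; F->plug->A->R->E->L->C->refl->A->L'->C->R'->G->plug->G
Char 2 ('G'): step: R->5, L=1; G->plug->G->R->E->L->C->refl->A->L'->C->R'->E->plug->E
Char 3 ('D'): step: R->6, L=1; D->plug->D->R->B->L->B->refl->D->L'->A->R'->E->plug->E
Char 4 ('H'): step: R->7, L=1; H->plug->H->R->F->L->F->refl->E->L'->H->R'->D->plug->D
Char 5 ('G'): step: R->0, L->2 (L advanced); G->plug->G->R->E->L->E->refl->F->L'->C->R'->F->plug->A
Char 6 ('G'): step: R->1, L=2; G->plug->G->R->C->L->F->refl->E->L'->E->R'->H->plug->H

H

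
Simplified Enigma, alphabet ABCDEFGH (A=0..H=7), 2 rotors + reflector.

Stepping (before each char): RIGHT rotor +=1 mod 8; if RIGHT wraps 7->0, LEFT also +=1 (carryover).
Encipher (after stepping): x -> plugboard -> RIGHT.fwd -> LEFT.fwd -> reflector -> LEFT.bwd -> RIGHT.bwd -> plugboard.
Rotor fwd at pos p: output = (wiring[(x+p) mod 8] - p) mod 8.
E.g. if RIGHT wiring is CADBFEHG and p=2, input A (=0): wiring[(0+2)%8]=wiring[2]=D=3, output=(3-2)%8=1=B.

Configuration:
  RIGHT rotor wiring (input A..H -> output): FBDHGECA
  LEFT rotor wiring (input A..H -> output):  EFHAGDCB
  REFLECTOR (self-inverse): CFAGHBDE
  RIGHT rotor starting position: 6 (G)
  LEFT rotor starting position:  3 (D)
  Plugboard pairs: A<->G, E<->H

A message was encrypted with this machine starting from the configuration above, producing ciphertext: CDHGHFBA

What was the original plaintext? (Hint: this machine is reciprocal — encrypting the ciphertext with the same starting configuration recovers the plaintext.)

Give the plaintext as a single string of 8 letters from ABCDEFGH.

Char 1 ('C'): step: R->7, L=3; C->plug->C->R->C->L->A->refl->C->L'->G->R'->B->plug->B
Char 2 ('D'): step: R->0, L->4 (L advanced); D->plug->D->R->H->L->E->refl->H->L'->B->R'->B->plug->B
Char 3 ('H'): step: R->1, L=4; H->plug->E->R->D->L->F->refl->B->L'->F->R'->D->plug->D
Char 4 ('G'): step: R->2, L=4; G->plug->A->R->B->L->H->refl->E->L'->H->R'->H->plug->E
Char 5 ('H'): step: R->3, L=4; H->plug->E->R->F->L->B->refl->F->L'->D->R'->B->plug->B
Char 6 ('F'): step: R->4, L=4; F->plug->F->R->F->L->B->refl->F->L'->D->R'->H->plug->E
Char 7 ('B'): step: R->5, L=4; B->plug->B->R->F->L->B->refl->F->L'->D->R'->C->plug->C
Char 8 ('A'): step: R->6, L=4; A->plug->G->R->A->L->C->refl->A->L'->E->R'->A->plug->G

Answer: BBDEBECG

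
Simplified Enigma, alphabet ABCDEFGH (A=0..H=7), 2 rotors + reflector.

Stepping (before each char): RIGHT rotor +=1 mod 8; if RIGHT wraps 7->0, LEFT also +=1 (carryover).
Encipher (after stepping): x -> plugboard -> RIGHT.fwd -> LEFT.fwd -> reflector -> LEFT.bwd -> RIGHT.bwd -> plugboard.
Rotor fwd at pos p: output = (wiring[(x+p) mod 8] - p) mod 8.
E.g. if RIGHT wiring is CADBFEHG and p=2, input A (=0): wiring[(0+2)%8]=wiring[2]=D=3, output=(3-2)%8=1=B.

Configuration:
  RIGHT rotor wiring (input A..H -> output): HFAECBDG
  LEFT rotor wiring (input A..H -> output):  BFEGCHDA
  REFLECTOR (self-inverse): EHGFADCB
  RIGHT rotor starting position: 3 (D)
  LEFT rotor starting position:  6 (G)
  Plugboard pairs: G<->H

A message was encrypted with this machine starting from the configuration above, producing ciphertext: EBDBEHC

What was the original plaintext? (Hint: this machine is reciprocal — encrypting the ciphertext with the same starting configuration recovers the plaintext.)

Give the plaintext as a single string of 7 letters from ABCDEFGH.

Char 1 ('E'): step: R->4, L=6; E->plug->E->R->D->L->H->refl->B->L'->H->R'->C->plug->C
Char 2 ('B'): step: R->5, L=6; B->plug->B->R->G->L->E->refl->A->L'->F->R'->H->plug->G
Char 3 ('D'): step: R->6, L=6; D->plug->D->R->H->L->B->refl->H->L'->D->R'->H->plug->G
Char 4 ('B'): step: R->7, L=6; B->plug->B->R->A->L->F->refl->D->L'->C->R'->G->plug->H
Char 5 ('E'): step: R->0, L->7 (L advanced); E->plug->E->R->C->L->G->refl->C->L'->B->R'->F->plug->F
Char 6 ('H'): step: R->1, L=7; H->plug->G->R->F->L->D->refl->F->L'->D->R'->C->plug->C
Char 7 ('C'): step: R->2, L=7; C->plug->C->R->A->L->B->refl->H->L'->E->R'->F->plug->F

Answer: CGGHFCF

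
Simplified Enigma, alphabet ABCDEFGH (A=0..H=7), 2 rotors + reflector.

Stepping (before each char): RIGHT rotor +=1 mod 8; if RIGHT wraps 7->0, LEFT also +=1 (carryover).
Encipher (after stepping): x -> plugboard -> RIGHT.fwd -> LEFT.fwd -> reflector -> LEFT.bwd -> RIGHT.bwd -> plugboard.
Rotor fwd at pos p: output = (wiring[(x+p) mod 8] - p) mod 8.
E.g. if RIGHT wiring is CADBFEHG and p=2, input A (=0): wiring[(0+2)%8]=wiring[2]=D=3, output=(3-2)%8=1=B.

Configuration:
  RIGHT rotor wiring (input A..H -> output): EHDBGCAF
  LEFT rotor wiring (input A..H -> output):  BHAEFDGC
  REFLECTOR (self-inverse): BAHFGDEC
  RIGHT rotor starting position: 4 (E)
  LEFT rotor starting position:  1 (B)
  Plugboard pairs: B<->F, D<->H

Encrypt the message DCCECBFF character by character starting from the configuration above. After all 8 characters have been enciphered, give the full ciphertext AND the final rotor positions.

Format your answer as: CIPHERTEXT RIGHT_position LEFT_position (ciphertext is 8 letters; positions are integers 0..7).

Answer: GFGHGDHH 4 2

Derivation:
Char 1 ('D'): step: R->5, L=1; D->plug->H->R->B->L->H->refl->C->L'->E->R'->G->plug->G
Char 2 ('C'): step: R->6, L=1; C->plug->C->R->G->L->B->refl->A->L'->H->R'->B->plug->F
Char 3 ('C'): step: R->7, L=1; C->plug->C->R->A->L->G->refl->E->L'->D->R'->G->plug->G
Char 4 ('E'): step: R->0, L->2 (L advanced); E->plug->E->R->G->L->H->refl->C->L'->B->R'->D->plug->H
Char 5 ('C'): step: R->1, L=2; C->plug->C->R->A->L->G->refl->E->L'->E->R'->G->plug->G
Char 6 ('B'): step: R->2, L=2; B->plug->F->R->D->L->B->refl->A->L'->F->R'->H->plug->D
Char 7 ('F'): step: R->3, L=2; F->plug->B->R->D->L->B->refl->A->L'->F->R'->D->plug->H
Char 8 ('F'): step: R->4, L=2; F->plug->B->R->G->L->H->refl->C->L'->B->R'->D->plug->H
Final: ciphertext=GFGHGDHH, RIGHT=4, LEFT=2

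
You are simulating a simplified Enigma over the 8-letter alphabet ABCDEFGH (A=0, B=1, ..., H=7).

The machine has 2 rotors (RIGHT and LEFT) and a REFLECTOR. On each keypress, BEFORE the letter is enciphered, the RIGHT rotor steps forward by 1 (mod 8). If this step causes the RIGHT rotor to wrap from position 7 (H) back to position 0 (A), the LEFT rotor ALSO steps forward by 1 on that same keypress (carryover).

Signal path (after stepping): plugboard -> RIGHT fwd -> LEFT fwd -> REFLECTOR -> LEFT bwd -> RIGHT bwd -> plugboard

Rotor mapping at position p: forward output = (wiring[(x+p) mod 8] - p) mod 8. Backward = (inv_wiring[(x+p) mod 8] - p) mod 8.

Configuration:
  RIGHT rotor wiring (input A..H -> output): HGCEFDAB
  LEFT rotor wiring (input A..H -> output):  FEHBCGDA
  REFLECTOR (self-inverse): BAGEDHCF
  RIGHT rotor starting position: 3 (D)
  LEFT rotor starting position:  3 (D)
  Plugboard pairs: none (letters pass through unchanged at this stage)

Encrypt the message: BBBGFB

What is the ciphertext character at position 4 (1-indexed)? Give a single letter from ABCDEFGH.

Char 1 ('B'): step: R->4, L=3; B->plug->B->R->H->L->E->refl->D->L'->C->R'->F->plug->F
Char 2 ('B'): step: R->5, L=3; B->plug->B->R->D->L->A->refl->B->L'->G->R'->A->plug->A
Char 3 ('B'): step: R->6, L=3; B->plug->B->R->D->L->A->refl->B->L'->G->R'->F->plug->F
Char 4 ('G'): step: R->7, L=3; G->plug->G->R->E->L->F->refl->H->L'->B->R'->H->plug->H

H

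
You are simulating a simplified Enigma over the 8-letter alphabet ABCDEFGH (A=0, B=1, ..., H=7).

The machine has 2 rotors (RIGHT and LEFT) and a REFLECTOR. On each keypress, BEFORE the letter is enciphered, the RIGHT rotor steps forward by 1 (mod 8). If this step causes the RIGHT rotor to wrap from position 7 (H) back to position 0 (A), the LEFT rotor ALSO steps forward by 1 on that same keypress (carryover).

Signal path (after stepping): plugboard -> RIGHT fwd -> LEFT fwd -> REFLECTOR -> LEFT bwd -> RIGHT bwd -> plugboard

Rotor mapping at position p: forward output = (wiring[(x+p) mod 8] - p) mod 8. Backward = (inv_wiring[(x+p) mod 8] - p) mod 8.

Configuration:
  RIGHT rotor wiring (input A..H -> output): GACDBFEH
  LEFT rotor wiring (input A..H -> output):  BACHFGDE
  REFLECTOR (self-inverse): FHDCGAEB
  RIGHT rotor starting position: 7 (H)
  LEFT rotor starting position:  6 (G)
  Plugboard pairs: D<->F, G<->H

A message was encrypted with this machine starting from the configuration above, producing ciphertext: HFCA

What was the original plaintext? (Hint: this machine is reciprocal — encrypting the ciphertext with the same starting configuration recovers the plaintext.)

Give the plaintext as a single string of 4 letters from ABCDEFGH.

Answer: BEDE

Derivation:
Char 1 ('H'): step: R->0, L->7 (L advanced); H->plug->G->R->E->L->A->refl->F->L'->A->R'->B->plug->B
Char 2 ('F'): step: R->1, L=7; F->plug->D->R->A->L->F->refl->A->L'->E->R'->E->plug->E
Char 3 ('C'): step: R->2, L=7; C->plug->C->R->H->L->E->refl->G->L'->F->R'->F->plug->D
Char 4 ('A'): step: R->3, L=7; A->plug->A->R->A->L->F->refl->A->L'->E->R'->E->plug->E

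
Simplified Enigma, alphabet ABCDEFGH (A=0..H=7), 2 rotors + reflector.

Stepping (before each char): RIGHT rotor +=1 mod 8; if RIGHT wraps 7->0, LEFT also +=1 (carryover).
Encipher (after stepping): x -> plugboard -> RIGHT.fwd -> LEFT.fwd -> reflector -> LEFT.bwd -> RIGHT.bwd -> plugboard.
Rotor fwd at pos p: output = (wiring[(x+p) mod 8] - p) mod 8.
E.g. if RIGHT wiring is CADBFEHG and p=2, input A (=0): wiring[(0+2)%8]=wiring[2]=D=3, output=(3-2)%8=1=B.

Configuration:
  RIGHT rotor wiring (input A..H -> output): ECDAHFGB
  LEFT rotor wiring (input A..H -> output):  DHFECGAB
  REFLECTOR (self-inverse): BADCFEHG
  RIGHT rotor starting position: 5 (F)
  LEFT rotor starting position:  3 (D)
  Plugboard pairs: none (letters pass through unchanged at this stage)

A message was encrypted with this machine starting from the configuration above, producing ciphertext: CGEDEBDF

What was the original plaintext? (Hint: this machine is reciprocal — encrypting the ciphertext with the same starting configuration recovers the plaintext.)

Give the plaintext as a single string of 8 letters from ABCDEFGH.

Char 1 ('C'): step: R->6, L=3; C->plug->C->R->G->L->E->refl->F->L'->D->R'->B->plug->B
Char 2 ('G'): step: R->7, L=3; G->plug->G->R->G->L->E->refl->F->L'->D->R'->C->plug->C
Char 3 ('E'): step: R->0, L->4 (L advanced); E->plug->E->R->H->L->A->refl->B->L'->G->R'->G->plug->G
Char 4 ('D'): step: R->1, L=4; D->plug->D->R->G->L->B->refl->A->L'->H->R'->C->plug->C
Char 5 ('E'): step: R->2, L=4; E->plug->E->R->E->L->H->refl->G->L'->A->R'->H->plug->H
Char 6 ('B'): step: R->3, L=4; B->plug->B->R->E->L->H->refl->G->L'->A->R'->H->plug->H
Char 7 ('D'): step: R->4, L=4; D->plug->D->R->F->L->D->refl->C->L'->B->R'->B->plug->B
Char 8 ('F'): step: R->5, L=4; F->plug->F->R->G->L->B->refl->A->L'->H->R'->D->plug->D

Answer: BCGCHHBD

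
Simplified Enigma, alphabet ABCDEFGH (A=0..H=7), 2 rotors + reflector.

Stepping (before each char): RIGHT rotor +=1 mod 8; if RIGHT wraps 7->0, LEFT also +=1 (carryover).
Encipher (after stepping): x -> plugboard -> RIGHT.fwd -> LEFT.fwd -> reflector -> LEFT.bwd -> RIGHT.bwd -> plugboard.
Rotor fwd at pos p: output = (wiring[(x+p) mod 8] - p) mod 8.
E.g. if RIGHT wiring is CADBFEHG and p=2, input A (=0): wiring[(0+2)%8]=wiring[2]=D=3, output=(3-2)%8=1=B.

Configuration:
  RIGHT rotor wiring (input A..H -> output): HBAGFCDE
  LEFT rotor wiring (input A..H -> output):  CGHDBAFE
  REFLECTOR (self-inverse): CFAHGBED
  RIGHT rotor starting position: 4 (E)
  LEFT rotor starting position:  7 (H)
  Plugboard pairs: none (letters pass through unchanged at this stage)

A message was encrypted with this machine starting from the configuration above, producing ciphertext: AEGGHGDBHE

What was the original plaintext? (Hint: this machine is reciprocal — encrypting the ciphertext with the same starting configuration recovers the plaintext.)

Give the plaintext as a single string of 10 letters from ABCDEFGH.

Char 1 ('A'): step: R->5, L=7; A->plug->A->R->F->L->C->refl->A->L'->D->R'->F->plug->F
Char 2 ('E'): step: R->6, L=7; E->plug->E->R->C->L->H->refl->D->L'->B->R'->C->plug->C
Char 3 ('G'): step: R->7, L=7; G->plug->G->R->D->L->A->refl->C->L'->F->R'->A->plug->A
Char 4 ('G'): step: R->0, L->0 (L advanced); G->plug->G->R->D->L->D->refl->H->L'->C->R'->F->plug->F
Char 5 ('H'): step: R->1, L=0; H->plug->H->R->G->L->F->refl->B->L'->E->R'->D->plug->D
Char 6 ('G'): step: R->2, L=0; G->plug->G->R->F->L->A->refl->C->L'->A->R'->D->plug->D
Char 7 ('D'): step: R->3, L=0; D->plug->D->R->A->L->C->refl->A->L'->F->R'->H->plug->H
Char 8 ('B'): step: R->4, L=0; B->plug->B->R->G->L->F->refl->B->L'->E->R'->G->plug->G
Char 9 ('H'): step: R->5, L=0; H->plug->H->R->A->L->C->refl->A->L'->F->R'->A->plug->A
Char 10 ('E'): step: R->6, L=0; E->plug->E->R->C->L->H->refl->D->L'->D->R'->D->plug->D

Answer: FCAFDDHGAD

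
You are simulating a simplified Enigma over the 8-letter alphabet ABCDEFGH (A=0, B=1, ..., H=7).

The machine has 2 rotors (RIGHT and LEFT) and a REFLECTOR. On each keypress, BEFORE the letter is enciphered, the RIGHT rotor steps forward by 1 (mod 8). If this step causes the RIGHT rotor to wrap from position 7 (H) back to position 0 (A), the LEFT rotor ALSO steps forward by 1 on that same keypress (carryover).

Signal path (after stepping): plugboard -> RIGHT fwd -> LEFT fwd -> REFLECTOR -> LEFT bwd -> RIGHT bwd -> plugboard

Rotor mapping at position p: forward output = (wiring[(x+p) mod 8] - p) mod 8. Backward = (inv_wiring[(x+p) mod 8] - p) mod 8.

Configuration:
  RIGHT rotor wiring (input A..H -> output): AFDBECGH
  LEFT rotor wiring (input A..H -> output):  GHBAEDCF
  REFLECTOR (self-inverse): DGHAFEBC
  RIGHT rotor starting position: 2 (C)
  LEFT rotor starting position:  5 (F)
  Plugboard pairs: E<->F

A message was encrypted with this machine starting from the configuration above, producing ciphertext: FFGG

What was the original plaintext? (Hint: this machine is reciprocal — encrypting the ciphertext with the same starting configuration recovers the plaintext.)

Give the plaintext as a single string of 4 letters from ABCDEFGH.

Char 1 ('F'): step: R->3, L=5; F->plug->E->R->E->L->C->refl->H->L'->H->R'->C->plug->C
Char 2 ('F'): step: R->4, L=5; F->plug->E->R->E->L->C->refl->H->L'->H->R'->G->plug->G
Char 3 ('G'): step: R->5, L=5; G->plug->G->R->E->L->C->refl->H->L'->H->R'->H->plug->H
Char 4 ('G'): step: R->6, L=5; G->plug->G->R->G->L->D->refl->A->L'->C->R'->C->plug->C

Answer: CGHC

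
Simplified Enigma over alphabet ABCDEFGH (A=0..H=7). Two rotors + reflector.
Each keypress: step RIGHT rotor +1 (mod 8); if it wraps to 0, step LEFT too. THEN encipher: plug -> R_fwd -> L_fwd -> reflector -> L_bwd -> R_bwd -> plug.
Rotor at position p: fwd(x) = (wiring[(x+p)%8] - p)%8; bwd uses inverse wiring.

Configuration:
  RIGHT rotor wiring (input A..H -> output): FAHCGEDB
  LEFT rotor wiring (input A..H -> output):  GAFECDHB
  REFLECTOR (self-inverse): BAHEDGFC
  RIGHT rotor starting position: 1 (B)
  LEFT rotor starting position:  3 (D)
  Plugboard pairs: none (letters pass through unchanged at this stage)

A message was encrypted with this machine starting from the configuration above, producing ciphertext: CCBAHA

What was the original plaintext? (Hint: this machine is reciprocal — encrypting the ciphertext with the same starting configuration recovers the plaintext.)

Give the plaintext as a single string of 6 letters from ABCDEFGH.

Char 1 ('C'): step: R->2, L=3; C->plug->C->R->E->L->G->refl->F->L'->G->R'->H->plug->H
Char 2 ('C'): step: R->3, L=3; C->plug->C->R->B->L->H->refl->C->L'->H->R'->A->plug->A
Char 3 ('B'): step: R->4, L=3; B->plug->B->R->A->L->B->refl->A->L'->C->R'->A->plug->A
Char 4 ('A'): step: R->5, L=3; A->plug->A->R->H->L->C->refl->H->L'->B->R'->H->plug->H
Char 5 ('H'): step: R->6, L=3; H->plug->H->R->G->L->F->refl->G->L'->E->R'->F->plug->F
Char 6 ('A'): step: R->7, L=3; A->plug->A->R->C->L->A->refl->B->L'->A->R'->D->plug->D

Answer: HAAHFD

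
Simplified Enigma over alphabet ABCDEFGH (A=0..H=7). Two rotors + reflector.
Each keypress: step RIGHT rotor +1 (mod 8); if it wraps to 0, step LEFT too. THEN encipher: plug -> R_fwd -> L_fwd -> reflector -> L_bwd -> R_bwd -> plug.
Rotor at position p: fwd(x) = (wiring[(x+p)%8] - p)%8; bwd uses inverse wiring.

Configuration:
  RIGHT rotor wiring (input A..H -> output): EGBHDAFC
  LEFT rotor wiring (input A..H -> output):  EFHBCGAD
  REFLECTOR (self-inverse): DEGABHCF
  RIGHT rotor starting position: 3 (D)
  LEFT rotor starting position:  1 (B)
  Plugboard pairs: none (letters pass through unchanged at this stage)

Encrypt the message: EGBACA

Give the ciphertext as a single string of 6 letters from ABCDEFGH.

Char 1 ('E'): step: R->4, L=1; E->plug->E->R->A->L->E->refl->B->L'->D->R'->H->plug->H
Char 2 ('G'): step: R->5, L=1; G->plug->G->R->C->L->A->refl->D->L'->H->R'->D->plug->D
Char 3 ('B'): step: R->6, L=1; B->plug->B->R->E->L->F->refl->H->L'->F->R'->G->plug->G
Char 4 ('A'): step: R->7, L=1; A->plug->A->R->D->L->B->refl->E->L'->A->R'->E->plug->E
Char 5 ('C'): step: R->0, L->2 (L advanced); C->plug->C->R->B->L->H->refl->F->L'->A->R'->F->plug->F
Char 6 ('A'): step: R->1, L=2; A->plug->A->R->F->L->B->refl->E->L'->D->R'->H->plug->H

Answer: HDGEFH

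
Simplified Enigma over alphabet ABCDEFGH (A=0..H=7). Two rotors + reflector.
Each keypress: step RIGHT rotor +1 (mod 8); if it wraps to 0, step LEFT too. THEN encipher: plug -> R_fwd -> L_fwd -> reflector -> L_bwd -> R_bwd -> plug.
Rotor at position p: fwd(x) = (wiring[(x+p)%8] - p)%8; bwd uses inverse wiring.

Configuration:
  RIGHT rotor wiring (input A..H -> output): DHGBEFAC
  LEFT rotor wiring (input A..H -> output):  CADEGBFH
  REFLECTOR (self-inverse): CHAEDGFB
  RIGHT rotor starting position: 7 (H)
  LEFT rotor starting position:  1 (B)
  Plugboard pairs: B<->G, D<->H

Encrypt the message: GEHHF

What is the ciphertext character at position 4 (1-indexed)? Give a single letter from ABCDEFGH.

Char 1 ('G'): step: R->0, L->2 (L advanced); G->plug->B->R->H->L->G->refl->F->L'->F->R'->F->plug->F
Char 2 ('E'): step: R->1, L=2; E->plug->E->R->E->L->D->refl->E->L'->C->R'->H->plug->D
Char 3 ('H'): step: R->2, L=2; H->plug->D->R->D->L->H->refl->B->L'->A->R'->F->plug->F
Char 4 ('H'): step: R->3, L=2; H->plug->D->R->F->L->F->refl->G->L'->H->R'->E->plug->E

E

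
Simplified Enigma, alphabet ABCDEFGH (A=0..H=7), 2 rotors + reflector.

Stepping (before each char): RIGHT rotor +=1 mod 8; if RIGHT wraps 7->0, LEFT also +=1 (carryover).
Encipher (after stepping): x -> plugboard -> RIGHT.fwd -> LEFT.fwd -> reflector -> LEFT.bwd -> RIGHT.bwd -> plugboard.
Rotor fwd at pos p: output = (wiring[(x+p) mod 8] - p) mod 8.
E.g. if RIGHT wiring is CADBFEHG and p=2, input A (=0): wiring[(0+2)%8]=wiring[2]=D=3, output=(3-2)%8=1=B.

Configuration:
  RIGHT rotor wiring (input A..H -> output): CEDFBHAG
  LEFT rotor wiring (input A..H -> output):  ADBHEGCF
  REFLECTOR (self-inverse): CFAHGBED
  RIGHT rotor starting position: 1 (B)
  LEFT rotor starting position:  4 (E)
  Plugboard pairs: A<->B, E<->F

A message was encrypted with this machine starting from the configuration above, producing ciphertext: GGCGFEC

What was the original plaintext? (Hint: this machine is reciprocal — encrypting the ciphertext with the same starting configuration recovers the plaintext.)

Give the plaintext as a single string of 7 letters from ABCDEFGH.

Char 1 ('G'): step: R->2, L=4; G->plug->G->R->A->L->A->refl->C->L'->B->R'->A->plug->B
Char 2 ('G'): step: R->3, L=4; G->plug->G->R->B->L->C->refl->A->L'->A->R'->H->plug->H
Char 3 ('C'): step: R->4, L=4; C->plug->C->R->E->L->E->refl->G->L'->C->R'->D->plug->D
Char 4 ('G'): step: R->5, L=4; G->plug->G->R->A->L->A->refl->C->L'->B->R'->C->plug->C
Char 5 ('F'): step: R->6, L=4; F->plug->E->R->F->L->H->refl->D->L'->H->R'->F->plug->E
Char 6 ('E'): step: R->7, L=4; E->plug->F->R->C->L->G->refl->E->L'->E->R'->D->plug->D
Char 7 ('C'): step: R->0, L->5 (L advanced); C->plug->C->R->D->L->D->refl->H->L'->H->R'->F->plug->E

Answer: BHDCEDE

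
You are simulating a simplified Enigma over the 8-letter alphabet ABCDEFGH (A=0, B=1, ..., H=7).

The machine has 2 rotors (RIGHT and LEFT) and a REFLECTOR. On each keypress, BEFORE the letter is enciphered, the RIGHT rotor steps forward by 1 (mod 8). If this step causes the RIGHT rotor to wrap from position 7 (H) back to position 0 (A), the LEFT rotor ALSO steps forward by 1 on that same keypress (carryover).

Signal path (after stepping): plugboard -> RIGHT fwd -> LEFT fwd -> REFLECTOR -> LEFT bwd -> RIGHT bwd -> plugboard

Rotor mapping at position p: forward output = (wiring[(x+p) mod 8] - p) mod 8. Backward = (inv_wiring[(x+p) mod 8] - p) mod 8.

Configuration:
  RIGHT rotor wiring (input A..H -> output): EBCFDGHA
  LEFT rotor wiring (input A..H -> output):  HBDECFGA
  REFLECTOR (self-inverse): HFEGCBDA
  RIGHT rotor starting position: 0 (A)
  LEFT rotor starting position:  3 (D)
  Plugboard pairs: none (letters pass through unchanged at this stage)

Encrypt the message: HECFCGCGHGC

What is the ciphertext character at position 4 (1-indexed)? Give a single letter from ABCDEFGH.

Char 1 ('H'): step: R->1, L=3; H->plug->H->R->D->L->D->refl->G->L'->G->R'->F->plug->F
Char 2 ('E'): step: R->2, L=3; E->plug->E->R->F->L->E->refl->C->L'->C->R'->G->plug->G
Char 3 ('C'): step: R->3, L=3; C->plug->C->R->D->L->D->refl->G->L'->G->R'->G->plug->G
Char 4 ('F'): step: R->4, L=3; F->plug->F->R->F->L->E->refl->C->L'->C->R'->B->plug->B

B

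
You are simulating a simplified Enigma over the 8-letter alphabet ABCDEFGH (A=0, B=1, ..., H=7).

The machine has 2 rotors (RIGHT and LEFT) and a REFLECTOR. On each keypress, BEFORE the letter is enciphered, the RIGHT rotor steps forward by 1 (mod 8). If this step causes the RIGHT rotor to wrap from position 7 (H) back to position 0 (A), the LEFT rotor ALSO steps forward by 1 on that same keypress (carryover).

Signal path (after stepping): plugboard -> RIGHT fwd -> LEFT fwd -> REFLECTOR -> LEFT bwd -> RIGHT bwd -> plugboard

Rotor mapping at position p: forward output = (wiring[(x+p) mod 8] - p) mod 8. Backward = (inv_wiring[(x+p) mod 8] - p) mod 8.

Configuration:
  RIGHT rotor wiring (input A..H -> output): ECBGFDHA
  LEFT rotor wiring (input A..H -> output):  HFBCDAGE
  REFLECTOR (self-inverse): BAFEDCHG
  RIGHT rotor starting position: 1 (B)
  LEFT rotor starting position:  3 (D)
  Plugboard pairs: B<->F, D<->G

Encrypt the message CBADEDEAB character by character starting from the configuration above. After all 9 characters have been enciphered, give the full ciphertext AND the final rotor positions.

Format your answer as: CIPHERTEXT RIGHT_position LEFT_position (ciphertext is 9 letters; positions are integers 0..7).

Answer: EGGBHABGD 2 4

Derivation:
Char 1 ('C'): step: R->2, L=3; C->plug->C->R->D->L->D->refl->E->L'->F->R'->E->plug->E
Char 2 ('B'): step: R->3, L=3; B->plug->F->R->B->L->A->refl->B->L'->E->R'->D->plug->G
Char 3 ('A'): step: R->4, L=3; A->plug->A->R->B->L->A->refl->B->L'->E->R'->D->plug->G
Char 4 ('D'): step: R->5, L=3; D->plug->G->R->B->L->A->refl->B->L'->E->R'->F->plug->B
Char 5 ('E'): step: R->6, L=3; E->plug->E->R->D->L->D->refl->E->L'->F->R'->H->plug->H
Char 6 ('D'): step: R->7, L=3; D->plug->G->R->E->L->B->refl->A->L'->B->R'->A->plug->A
Char 7 ('E'): step: R->0, L->4 (L advanced); E->plug->E->R->F->L->B->refl->A->L'->D->R'->F->plug->B
Char 8 ('A'): step: R->1, L=4; A->plug->A->R->B->L->E->refl->D->L'->E->R'->D->plug->G
Char 9 ('B'): step: R->2, L=4; B->plug->F->R->G->L->F->refl->C->L'->C->R'->G->plug->D
Final: ciphertext=EGGBHABGD, RIGHT=2, LEFT=4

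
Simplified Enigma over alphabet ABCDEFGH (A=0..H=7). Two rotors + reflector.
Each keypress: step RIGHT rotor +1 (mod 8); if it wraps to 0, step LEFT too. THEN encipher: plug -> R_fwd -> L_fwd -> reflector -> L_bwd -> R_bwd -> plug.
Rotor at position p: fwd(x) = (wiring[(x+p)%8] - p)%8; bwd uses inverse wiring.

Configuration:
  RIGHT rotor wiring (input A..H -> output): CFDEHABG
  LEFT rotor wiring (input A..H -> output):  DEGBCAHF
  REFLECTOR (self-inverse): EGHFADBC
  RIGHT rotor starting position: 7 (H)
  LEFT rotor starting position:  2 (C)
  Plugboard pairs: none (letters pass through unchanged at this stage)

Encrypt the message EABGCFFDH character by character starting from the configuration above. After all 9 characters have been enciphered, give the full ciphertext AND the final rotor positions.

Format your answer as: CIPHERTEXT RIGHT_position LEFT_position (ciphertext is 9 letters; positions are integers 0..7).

Answer: AHEFAEBGD 0 4

Derivation:
Char 1 ('E'): step: R->0, L->3 (L advanced); E->plug->E->R->H->L->D->refl->F->L'->C->R'->A->plug->A
Char 2 ('A'): step: R->1, L=3; A->plug->A->R->E->L->C->refl->H->L'->B->R'->H->plug->H
Char 3 ('B'): step: R->2, L=3; B->plug->B->R->C->L->F->refl->D->L'->H->R'->E->plug->E
Char 4 ('G'): step: R->3, L=3; G->plug->G->R->C->L->F->refl->D->L'->H->R'->F->plug->F
Char 5 ('C'): step: R->4, L=3; C->plug->C->R->F->L->A->refl->E->L'->D->R'->A->plug->A
Char 6 ('F'): step: R->5, L=3; F->plug->F->R->G->L->B->refl->G->L'->A->R'->E->plug->E
Char 7 ('F'): step: R->6, L=3; F->plug->F->R->G->L->B->refl->G->L'->A->R'->B->plug->B
Char 8 ('D'): step: R->7, L=3; D->plug->D->R->E->L->C->refl->H->L'->B->R'->G->plug->G
Char 9 ('H'): step: R->0, L->4 (L advanced); H->plug->H->R->G->L->C->refl->H->L'->E->R'->D->plug->D
Final: ciphertext=AHEFAEBGD, RIGHT=0, LEFT=4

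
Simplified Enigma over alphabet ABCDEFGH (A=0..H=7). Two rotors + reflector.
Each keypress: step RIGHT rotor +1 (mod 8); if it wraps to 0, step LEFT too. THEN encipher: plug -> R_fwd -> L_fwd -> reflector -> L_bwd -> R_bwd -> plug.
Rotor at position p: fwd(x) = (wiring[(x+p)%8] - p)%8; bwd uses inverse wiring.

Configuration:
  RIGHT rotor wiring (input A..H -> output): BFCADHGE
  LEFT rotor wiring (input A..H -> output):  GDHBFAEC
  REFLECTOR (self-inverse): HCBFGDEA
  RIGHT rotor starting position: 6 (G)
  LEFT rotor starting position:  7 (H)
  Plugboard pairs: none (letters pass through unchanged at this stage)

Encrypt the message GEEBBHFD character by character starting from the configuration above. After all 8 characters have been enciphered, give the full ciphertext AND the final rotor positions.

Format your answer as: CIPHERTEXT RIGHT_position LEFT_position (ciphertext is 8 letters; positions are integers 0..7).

Answer: HFHAFFAC 6 0

Derivation:
Char 1 ('G'): step: R->7, L=7; G->plug->G->R->A->L->D->refl->F->L'->H->R'->H->plug->H
Char 2 ('E'): step: R->0, L->0 (L advanced); E->plug->E->R->D->L->B->refl->C->L'->H->R'->F->plug->F
Char 3 ('E'): step: R->1, L=0; E->plug->E->R->G->L->E->refl->G->L'->A->R'->H->plug->H
Char 4 ('B'): step: R->2, L=0; B->plug->B->R->G->L->E->refl->G->L'->A->R'->A->plug->A
Char 5 ('B'): step: R->3, L=0; B->plug->B->R->A->L->G->refl->E->L'->G->R'->F->plug->F
Char 6 ('H'): step: R->4, L=0; H->plug->H->R->E->L->F->refl->D->L'->B->R'->F->plug->F
Char 7 ('F'): step: R->5, L=0; F->plug->F->R->F->L->A->refl->H->L'->C->R'->A->plug->A
Char 8 ('D'): step: R->6, L=0; D->plug->D->R->H->L->C->refl->B->L'->D->R'->C->plug->C
Final: ciphertext=HFHAFFAC, RIGHT=6, LEFT=0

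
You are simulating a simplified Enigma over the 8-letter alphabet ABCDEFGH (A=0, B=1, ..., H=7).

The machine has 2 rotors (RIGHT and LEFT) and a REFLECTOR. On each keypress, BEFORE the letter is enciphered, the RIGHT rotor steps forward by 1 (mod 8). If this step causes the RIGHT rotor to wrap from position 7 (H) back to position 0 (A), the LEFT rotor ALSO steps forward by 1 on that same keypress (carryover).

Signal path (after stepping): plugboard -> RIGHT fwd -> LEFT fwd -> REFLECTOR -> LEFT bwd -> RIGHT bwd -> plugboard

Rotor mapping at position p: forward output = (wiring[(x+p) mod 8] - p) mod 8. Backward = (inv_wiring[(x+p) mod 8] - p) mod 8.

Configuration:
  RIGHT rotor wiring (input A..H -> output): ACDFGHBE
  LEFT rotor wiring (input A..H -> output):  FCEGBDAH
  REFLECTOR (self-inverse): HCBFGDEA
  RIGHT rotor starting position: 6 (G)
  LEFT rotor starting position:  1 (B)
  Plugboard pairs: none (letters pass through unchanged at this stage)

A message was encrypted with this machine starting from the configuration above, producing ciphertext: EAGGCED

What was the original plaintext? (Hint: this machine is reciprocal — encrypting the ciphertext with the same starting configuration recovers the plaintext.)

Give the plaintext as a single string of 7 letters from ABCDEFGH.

Answer: FCFDEHG

Derivation:
Char 1 ('E'): step: R->7, L=1; E->plug->E->R->G->L->G->refl->E->L'->H->R'->F->plug->F
Char 2 ('A'): step: R->0, L->2 (L advanced); A->plug->A->R->A->L->C->refl->B->L'->D->R'->C->plug->C
Char 3 ('G'): step: R->1, L=2; G->plug->G->R->D->L->B->refl->C->L'->A->R'->F->plug->F
Char 4 ('G'): step: R->2, L=2; G->plug->G->R->G->L->D->refl->F->L'->F->R'->D->plug->D
Char 5 ('C'): step: R->3, L=2; C->plug->C->R->E->L->G->refl->E->L'->B->R'->E->plug->E
Char 6 ('E'): step: R->4, L=2; E->plug->E->R->E->L->G->refl->E->L'->B->R'->H->plug->H
Char 7 ('D'): step: R->5, L=2; D->plug->D->R->D->L->B->refl->C->L'->A->R'->G->plug->G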